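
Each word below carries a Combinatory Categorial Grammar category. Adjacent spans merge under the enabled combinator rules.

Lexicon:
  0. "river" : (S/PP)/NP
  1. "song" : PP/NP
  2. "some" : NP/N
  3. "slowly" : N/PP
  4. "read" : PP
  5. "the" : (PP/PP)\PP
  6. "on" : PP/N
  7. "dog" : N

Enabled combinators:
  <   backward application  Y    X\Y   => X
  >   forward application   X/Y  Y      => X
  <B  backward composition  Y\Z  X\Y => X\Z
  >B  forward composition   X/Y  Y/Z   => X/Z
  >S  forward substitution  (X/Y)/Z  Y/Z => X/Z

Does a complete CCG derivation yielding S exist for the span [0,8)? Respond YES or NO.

YES

[0,8] S   >
  [0,2] S/NP   >S
    [0,1] "river" : (S/PP)/NP
    [1,2] "song" : PP/NP
  [2,8] NP   >
    [2,3] "some" : NP/N
    [3,8] N   >
      [3,6] N/PP   >B
        [3,4] "slowly" : N/PP
        [4,6] PP/PP   <
          [4,5] "read" : PP
          [5,6] "the" : (PP/PP)\PP
      [6,8] PP   >
        [6,7] "on" : PP/N
        [7,8] "dog" : N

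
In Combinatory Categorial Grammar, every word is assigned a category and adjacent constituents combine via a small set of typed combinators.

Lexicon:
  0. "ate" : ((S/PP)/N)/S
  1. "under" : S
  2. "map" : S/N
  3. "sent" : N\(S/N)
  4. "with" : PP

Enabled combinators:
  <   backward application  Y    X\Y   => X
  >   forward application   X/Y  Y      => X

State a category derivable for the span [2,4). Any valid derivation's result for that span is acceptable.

[0,5] S   >
  [0,4] S/PP   >
    [0,2] (S/PP)/N   >
      [0,1] "ate" : ((S/PP)/N)/S
      [1,2] "under" : S
    [2,4] N   <
      [2,3] "map" : S/N
      [3,4] "sent" : N\(S/N)
  [4,5] "with" : PP

N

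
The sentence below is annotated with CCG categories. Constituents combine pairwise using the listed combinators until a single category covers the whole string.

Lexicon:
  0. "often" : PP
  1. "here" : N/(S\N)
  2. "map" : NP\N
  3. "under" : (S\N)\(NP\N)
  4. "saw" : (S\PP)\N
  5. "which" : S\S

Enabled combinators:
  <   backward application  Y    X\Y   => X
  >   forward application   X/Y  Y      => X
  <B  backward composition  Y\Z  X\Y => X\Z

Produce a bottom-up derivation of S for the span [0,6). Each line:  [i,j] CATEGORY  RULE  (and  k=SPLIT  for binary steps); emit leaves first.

[0,6] S   <
  [0,1] "often" : PP
  [1,6] S\PP   <B
    [1,5] S\PP   <
      [1,4] N   >
        [1,2] "here" : N/(S\N)
        [2,4] S\N   <
          [2,3] "map" : NP\N
          [3,4] "under" : (S\N)\(NP\N)
      [4,5] "saw" : (S\PP)\N
    [5,6] "which" : S\S

[0,1] PP  lex  "often"
[1,2] N/(S\N)  lex  "here"
[2,3] NP\N  lex  "map"
[3,4] (S\N)\(NP\N)  lex  "under"
[2,4] S\N  <  k=3
[1,4] N  >  k=2
[4,5] (S\PP)\N  lex  "saw"
[1,5] S\PP  <  k=4
[5,6] S\S  lex  "which"
[1,6] S\PP  <B  k=5
[0,6] S  <  k=1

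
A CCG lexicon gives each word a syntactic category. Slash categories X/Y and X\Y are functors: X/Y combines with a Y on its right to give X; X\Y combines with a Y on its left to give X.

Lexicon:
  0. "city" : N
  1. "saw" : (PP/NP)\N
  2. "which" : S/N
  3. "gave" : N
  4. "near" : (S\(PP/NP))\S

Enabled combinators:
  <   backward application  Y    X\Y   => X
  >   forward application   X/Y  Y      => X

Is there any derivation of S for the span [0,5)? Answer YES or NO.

YES

[0,5] S   <
  [0,2] PP/NP   <
    [0,1] "city" : N
    [1,2] "saw" : (PP/NP)\N
  [2,5] S\(PP/NP)   <
    [2,4] S   >
      [2,3] "which" : S/N
      [3,4] "gave" : N
    [4,5] "near" : (S\(PP/NP))\S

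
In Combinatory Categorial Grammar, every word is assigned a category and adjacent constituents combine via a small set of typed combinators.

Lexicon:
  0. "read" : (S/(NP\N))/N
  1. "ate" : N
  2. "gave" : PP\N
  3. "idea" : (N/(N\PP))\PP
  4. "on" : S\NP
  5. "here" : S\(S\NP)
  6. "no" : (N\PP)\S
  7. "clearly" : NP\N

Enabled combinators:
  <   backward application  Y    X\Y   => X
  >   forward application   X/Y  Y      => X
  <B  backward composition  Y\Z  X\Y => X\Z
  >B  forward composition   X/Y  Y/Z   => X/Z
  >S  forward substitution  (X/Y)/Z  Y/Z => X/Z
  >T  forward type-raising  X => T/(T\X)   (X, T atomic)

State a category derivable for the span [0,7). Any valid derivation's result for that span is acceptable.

S/(NP\N)

[0,8] S   >
  [0,7] S/(NP\N)   >
    [0,1] "read" : (S/(NP\N))/N
    [1,7] N   >
      [1,4] N/(N\PP)   <
        [1,3] PP   >
          [1,2] PP/(PP\N)   >T
            [1,2] "ate" : N
          [2,3] "gave" : PP\N
        [3,4] "idea" : (N/(N\PP))\PP
      [4,7] N\PP   <
        [4,6] S   <
          [4,5] "on" : S\NP
          [5,6] "here" : S\(S\NP)
        [6,7] "no" : (N\PP)\S
  [7,8] "clearly" : NP\N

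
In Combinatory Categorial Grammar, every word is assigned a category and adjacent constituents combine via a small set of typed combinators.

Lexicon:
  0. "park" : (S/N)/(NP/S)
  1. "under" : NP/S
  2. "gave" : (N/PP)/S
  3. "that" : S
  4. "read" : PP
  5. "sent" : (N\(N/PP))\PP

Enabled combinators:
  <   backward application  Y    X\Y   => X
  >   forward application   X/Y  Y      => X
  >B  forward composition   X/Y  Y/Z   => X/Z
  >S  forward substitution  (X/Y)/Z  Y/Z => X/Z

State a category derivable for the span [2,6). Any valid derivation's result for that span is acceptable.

[0,6] S   >
  [0,2] S/N   >
    [0,1] "park" : (S/N)/(NP/S)
    [1,2] "under" : NP/S
  [2,6] N   <
    [2,4] N/PP   >
      [2,3] "gave" : (N/PP)/S
      [3,4] "that" : S
    [4,6] N\(N/PP)   <
      [4,5] "read" : PP
      [5,6] "sent" : (N\(N/PP))\PP

N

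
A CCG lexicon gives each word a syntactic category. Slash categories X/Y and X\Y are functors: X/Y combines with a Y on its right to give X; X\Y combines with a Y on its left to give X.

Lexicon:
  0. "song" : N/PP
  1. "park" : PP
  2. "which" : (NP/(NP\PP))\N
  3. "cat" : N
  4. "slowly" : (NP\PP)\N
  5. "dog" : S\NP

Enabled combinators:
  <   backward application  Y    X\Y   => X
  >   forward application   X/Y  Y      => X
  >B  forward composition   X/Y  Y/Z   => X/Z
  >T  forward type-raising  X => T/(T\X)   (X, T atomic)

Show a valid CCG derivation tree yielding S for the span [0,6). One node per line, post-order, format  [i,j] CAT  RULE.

[0,6] S   <
  [0,5] NP   >
    [0,3] NP/(NP\PP)   <
      [0,2] N   >
        [0,1] "song" : N/PP
        [1,2] "park" : PP
      [2,3] "which" : (NP/(NP\PP))\N
    [3,5] NP\PP   <
      [3,4] "cat" : N
      [4,5] "slowly" : (NP\PP)\N
  [5,6] "dog" : S\NP

[0,1] N/PP  lex  "song"
[1,2] PP  lex  "park"
[0,2] N  >  k=1
[2,3] (NP/(NP\PP))\N  lex  "which"
[0,3] NP/(NP\PP)  <  k=2
[3,4] N  lex  "cat"
[4,5] (NP\PP)\N  lex  "slowly"
[3,5] NP\PP  <  k=4
[0,5] NP  >  k=3
[5,6] S\NP  lex  "dog"
[0,6] S  <  k=5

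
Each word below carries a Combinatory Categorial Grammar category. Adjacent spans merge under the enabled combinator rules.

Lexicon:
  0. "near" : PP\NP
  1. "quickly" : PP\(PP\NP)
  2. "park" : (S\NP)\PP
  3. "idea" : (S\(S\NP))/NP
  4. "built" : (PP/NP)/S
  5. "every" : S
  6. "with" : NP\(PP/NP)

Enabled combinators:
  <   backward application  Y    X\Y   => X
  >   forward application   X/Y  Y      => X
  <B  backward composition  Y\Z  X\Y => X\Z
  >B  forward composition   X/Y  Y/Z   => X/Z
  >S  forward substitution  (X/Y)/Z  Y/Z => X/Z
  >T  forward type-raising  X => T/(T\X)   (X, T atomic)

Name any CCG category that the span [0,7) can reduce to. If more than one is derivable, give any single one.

[0,7] S   <
  [0,3] S\NP   <
    [0,2] PP   <
      [0,1] "near" : PP\NP
      [1,2] "quickly" : PP\(PP\NP)
    [2,3] "park" : (S\NP)\PP
  [3,7] S\(S\NP)   >
    [3,4] "idea" : (S\(S\NP))/NP
    [4,7] NP   <
      [4,6] PP/NP   >
        [4,5] "built" : (PP/NP)/S
        [5,6] "every" : S
      [6,7] "with" : NP\(PP/NP)

S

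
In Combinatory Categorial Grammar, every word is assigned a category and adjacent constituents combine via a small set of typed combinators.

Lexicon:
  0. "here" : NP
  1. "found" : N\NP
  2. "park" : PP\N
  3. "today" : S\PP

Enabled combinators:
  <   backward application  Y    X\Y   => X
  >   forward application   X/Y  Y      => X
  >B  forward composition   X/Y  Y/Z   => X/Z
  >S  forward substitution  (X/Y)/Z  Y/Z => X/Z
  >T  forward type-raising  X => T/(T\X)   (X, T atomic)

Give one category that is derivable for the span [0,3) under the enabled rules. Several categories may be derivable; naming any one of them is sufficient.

[0,4] S   <
  [0,3] PP   <
    [0,2] N   <
      [0,1] "here" : NP
      [1,2] "found" : N\NP
    [2,3] "park" : PP\N
  [3,4] "today" : S\PP

PP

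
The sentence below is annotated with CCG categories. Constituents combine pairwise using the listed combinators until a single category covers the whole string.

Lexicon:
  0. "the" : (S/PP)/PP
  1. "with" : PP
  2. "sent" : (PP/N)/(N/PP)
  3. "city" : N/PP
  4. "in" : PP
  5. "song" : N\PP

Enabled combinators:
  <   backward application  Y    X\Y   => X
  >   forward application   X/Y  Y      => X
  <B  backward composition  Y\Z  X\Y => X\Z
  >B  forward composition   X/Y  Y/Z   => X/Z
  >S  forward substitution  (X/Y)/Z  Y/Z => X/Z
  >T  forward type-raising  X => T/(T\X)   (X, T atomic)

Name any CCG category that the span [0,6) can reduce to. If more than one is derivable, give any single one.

[0,6] S   >
  [0,2] S/PP   >
    [0,1] "the" : (S/PP)/PP
    [1,2] "with" : PP
  [2,6] PP   >
    [2,4] PP/N   >
      [2,3] "sent" : (PP/N)/(N/PP)
      [3,4] "city" : N/PP
    [4,6] N   >
      [4,5] N/(N\PP)   >T
        [4,5] "in" : PP
      [5,6] "song" : N\PP

S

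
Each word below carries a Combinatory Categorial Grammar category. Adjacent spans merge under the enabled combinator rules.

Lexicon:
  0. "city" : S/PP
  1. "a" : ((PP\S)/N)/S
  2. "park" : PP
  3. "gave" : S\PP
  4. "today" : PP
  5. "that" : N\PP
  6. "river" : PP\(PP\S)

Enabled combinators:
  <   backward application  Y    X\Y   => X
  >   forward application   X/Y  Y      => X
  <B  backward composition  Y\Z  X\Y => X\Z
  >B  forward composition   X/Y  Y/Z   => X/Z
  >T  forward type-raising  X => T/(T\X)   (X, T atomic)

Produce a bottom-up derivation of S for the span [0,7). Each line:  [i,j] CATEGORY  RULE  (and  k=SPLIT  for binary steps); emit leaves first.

[0,1] S/PP  lex  "city"
[1,2] ((PP\S)/N)/S  lex  "a"
[2,3] PP  lex  "park"
[3,4] S\PP  lex  "gave"
[2,4] S  <  k=3
[1,4] (PP\S)/N  >  k=2
[4,5] PP  lex  "today"
[4,5] N/(N\PP)  >T
[5,6] N\PP  lex  "that"
[4,6] N  >  k=5
[1,6] PP\S  >  k=4
[6,7] PP\(PP\S)  lex  "river"
[1,7] PP  <  k=6
[0,7] S  >  k=1

[0,7] S   >
  [0,1] "city" : S/PP
  [1,7] PP   <
    [1,6] PP\S   >
      [1,4] (PP\S)/N   >
        [1,2] "a" : ((PP\S)/N)/S
        [2,4] S   <
          [2,3] "park" : PP
          [3,4] "gave" : S\PP
      [4,6] N   >
        [4,5] N/(N\PP)   >T
          [4,5] "today" : PP
        [5,6] "that" : N\PP
    [6,7] "river" : PP\(PP\S)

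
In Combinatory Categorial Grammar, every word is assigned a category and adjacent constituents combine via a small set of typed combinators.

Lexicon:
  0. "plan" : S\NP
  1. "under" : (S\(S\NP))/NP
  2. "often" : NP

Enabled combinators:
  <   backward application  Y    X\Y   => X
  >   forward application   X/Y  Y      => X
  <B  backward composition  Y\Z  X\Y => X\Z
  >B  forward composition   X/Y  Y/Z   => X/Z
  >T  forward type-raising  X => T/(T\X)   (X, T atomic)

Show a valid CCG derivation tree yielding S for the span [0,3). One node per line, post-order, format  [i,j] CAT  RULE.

[0,1] S\NP  lex  "plan"
[1,2] (S\(S\NP))/NP  lex  "under"
[2,3] NP  lex  "often"
[1,3] S\(S\NP)  >  k=2
[0,3] S  <  k=1

[0,3] S   <
  [0,1] "plan" : S\NP
  [1,3] S\(S\NP)   >
    [1,2] "under" : (S\(S\NP))/NP
    [2,3] "often" : NP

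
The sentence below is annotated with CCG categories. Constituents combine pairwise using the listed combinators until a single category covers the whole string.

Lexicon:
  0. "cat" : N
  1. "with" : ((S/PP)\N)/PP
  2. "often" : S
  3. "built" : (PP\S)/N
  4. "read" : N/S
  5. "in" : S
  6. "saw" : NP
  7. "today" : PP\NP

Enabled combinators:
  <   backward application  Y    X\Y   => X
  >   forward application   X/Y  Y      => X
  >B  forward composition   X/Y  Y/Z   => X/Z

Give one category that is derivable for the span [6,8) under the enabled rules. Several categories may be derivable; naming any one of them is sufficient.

[0,8] S   >
  [0,6] S/PP   <
    [0,1] "cat" : N
    [1,6] (S/PP)\N   >
      [1,2] "with" : ((S/PP)\N)/PP
      [2,6] PP   <
        [2,3] "often" : S
        [3,6] PP\S   >
          [3,4] "built" : (PP\S)/N
          [4,6] N   >
            [4,5] "read" : N/S
            [5,6] "in" : S
  [6,8] PP   <
    [6,7] "saw" : NP
    [7,8] "today" : PP\NP

PP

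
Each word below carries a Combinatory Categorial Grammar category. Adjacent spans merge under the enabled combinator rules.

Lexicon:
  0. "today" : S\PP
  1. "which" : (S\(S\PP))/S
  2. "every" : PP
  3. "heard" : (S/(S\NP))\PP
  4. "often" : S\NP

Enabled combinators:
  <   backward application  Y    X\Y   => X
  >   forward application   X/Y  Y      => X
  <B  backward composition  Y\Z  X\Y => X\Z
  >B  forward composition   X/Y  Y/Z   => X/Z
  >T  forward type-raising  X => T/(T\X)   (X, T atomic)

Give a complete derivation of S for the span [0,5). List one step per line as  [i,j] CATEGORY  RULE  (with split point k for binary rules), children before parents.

[0,5] S   <
  [0,1] "today" : S\PP
  [1,5] S\(S\PP)   >
    [1,2] "which" : (S\(S\PP))/S
    [2,5] S   >
      [2,4] S/(S\NP)   <
        [2,3] "every" : PP
        [3,4] "heard" : (S/(S\NP))\PP
      [4,5] "often" : S\NP

[0,1] S\PP  lex  "today"
[1,2] (S\(S\PP))/S  lex  "which"
[2,3] PP  lex  "every"
[3,4] (S/(S\NP))\PP  lex  "heard"
[2,4] S/(S\NP)  <  k=3
[4,5] S\NP  lex  "often"
[2,5] S  >  k=4
[1,5] S\(S\PP)  >  k=2
[0,5] S  <  k=1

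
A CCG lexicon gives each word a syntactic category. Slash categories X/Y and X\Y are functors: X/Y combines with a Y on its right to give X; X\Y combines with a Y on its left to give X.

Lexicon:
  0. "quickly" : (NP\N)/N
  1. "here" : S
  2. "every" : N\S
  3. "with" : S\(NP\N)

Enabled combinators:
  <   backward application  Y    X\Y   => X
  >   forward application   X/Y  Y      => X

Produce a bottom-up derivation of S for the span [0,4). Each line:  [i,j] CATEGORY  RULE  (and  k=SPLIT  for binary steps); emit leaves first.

[0,1] (NP\N)/N  lex  "quickly"
[1,2] S  lex  "here"
[2,3] N\S  lex  "every"
[1,3] N  <  k=2
[0,3] NP\N  >  k=1
[3,4] S\(NP\N)  lex  "with"
[0,4] S  <  k=3

[0,4] S   <
  [0,3] NP\N   >
    [0,1] "quickly" : (NP\N)/N
    [1,3] N   <
      [1,2] "here" : S
      [2,3] "every" : N\S
  [3,4] "with" : S\(NP\N)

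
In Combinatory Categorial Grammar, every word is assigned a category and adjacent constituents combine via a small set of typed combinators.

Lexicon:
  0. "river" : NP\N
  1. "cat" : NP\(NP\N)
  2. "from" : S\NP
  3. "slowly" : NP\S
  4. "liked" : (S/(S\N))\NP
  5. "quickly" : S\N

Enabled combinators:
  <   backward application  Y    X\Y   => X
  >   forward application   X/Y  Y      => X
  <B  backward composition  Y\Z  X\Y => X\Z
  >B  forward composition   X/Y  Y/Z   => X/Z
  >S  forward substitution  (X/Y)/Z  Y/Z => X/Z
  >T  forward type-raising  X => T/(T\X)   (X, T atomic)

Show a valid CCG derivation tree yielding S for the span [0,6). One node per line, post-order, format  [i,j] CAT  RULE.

[0,6] S   >
  [0,5] S/(S\N)   <
    [0,4] NP   <
      [0,3] S   <
        [0,2] NP   <
          [0,1] "river" : NP\N
          [1,2] "cat" : NP\(NP\N)
        [2,3] "from" : S\NP
      [3,4] "slowly" : NP\S
    [4,5] "liked" : (S/(S\N))\NP
  [5,6] "quickly" : S\N

[0,1] NP\N  lex  "river"
[1,2] NP\(NP\N)  lex  "cat"
[0,2] NP  <  k=1
[2,3] S\NP  lex  "from"
[0,3] S  <  k=2
[3,4] NP\S  lex  "slowly"
[0,4] NP  <  k=3
[4,5] (S/(S\N))\NP  lex  "liked"
[0,5] S/(S\N)  <  k=4
[5,6] S\N  lex  "quickly"
[0,6] S  >  k=5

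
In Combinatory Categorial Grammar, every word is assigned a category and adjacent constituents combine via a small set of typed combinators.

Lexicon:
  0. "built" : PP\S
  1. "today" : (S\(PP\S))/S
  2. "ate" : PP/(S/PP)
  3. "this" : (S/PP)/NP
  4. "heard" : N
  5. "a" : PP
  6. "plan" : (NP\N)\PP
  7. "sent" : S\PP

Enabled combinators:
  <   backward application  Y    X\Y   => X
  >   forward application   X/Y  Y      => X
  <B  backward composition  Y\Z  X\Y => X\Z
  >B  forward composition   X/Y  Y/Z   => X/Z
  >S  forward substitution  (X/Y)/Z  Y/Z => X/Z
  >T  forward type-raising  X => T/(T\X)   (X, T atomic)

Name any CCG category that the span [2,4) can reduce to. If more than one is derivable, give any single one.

PP/NP

[0,8] S   <
  [0,1] "built" : PP\S
  [1,8] S\(PP\S)   >
    [1,2] "today" : (S\(PP\S))/S
    [2,8] S   <
      [2,7] PP   >
        [2,4] PP/NP   >B
          [2,3] "ate" : PP/(S/PP)
          [3,4] "this" : (S/PP)/NP
        [4,7] NP   <
          [4,5] "heard" : N
          [5,7] NP\N   <
            [5,6] "a" : PP
            [6,7] "plan" : (NP\N)\PP
      [7,8] "sent" : S\PP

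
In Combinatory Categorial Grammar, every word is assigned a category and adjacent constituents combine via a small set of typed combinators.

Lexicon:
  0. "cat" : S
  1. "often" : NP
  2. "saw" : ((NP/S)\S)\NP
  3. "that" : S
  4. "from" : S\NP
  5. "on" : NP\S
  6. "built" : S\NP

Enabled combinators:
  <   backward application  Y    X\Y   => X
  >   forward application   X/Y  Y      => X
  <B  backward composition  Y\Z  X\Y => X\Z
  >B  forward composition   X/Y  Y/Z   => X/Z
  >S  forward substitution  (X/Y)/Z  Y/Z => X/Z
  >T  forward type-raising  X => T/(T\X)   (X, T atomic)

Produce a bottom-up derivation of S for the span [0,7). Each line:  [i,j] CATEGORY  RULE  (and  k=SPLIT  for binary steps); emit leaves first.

[0,1] S  lex  "cat"
[1,2] NP  lex  "often"
[2,3] ((NP/S)\S)\NP  lex  "saw"
[1,3] (NP/S)\S  <  k=2
[0,3] NP/S  <  k=1
[3,4] S  lex  "that"
[0,4] NP  >  k=3
[4,5] S\NP  lex  "from"
[5,6] NP\S  lex  "on"
[4,6] NP\NP  <B  k=5
[6,7] S\NP  lex  "built"
[4,7] S\NP  <B  k=6
[0,7] S  <  k=4

[0,7] S   <
  [0,4] NP   >
    [0,3] NP/S   <
      [0,1] "cat" : S
      [1,3] (NP/S)\S   <
        [1,2] "often" : NP
        [2,3] "saw" : ((NP/S)\S)\NP
    [3,4] "that" : S
  [4,7] S\NP   <B
    [4,6] NP\NP   <B
      [4,5] "from" : S\NP
      [5,6] "on" : NP\S
    [6,7] "built" : S\NP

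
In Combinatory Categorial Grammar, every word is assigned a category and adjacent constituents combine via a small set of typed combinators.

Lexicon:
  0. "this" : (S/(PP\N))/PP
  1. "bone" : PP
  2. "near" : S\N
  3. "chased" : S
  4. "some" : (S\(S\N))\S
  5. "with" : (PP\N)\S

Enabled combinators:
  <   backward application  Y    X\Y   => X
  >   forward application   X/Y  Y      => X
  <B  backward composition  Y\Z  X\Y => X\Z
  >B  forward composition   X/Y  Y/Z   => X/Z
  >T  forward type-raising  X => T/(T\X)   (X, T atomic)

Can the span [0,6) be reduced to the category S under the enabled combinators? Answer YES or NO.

[0,6] S   >
  [0,2] S/(PP\N)   >
    [0,1] "this" : (S/(PP\N))/PP
    [1,2] "bone" : PP
  [2,6] PP\N   <
    [2,5] S   <
      [2,3] "near" : S\N
      [3,5] S\(S\N)   <
        [3,4] "chased" : S
        [4,5] "some" : (S\(S\N))\S
    [5,6] "with" : (PP\N)\S

YES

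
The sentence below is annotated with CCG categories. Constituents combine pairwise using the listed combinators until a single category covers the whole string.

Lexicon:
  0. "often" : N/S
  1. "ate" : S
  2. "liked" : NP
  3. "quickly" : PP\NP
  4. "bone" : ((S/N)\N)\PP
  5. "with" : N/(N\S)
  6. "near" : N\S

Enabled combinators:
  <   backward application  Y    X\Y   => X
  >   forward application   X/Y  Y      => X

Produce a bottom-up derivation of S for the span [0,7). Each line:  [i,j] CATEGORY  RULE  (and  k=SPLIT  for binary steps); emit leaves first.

[0,1] N/S  lex  "often"
[1,2] S  lex  "ate"
[0,2] N  >  k=1
[2,3] NP  lex  "liked"
[3,4] PP\NP  lex  "quickly"
[2,4] PP  <  k=3
[4,5] ((S/N)\N)\PP  lex  "bone"
[2,5] (S/N)\N  <  k=4
[0,5] S/N  <  k=2
[5,6] N/(N\S)  lex  "with"
[6,7] N\S  lex  "near"
[5,7] N  >  k=6
[0,7] S  >  k=5

[0,7] S   >
  [0,5] S/N   <
    [0,2] N   >
      [0,1] "often" : N/S
      [1,2] "ate" : S
    [2,5] (S/N)\N   <
      [2,4] PP   <
        [2,3] "liked" : NP
        [3,4] "quickly" : PP\NP
      [4,5] "bone" : ((S/N)\N)\PP
  [5,7] N   >
    [5,6] "with" : N/(N\S)
    [6,7] "near" : N\S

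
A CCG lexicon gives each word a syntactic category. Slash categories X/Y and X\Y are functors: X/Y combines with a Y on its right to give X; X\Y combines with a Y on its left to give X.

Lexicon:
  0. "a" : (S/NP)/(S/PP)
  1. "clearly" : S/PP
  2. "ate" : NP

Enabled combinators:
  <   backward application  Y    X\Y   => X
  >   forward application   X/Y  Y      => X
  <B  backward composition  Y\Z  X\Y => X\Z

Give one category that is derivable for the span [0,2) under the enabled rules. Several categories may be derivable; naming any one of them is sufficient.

[0,3] S   >
  [0,2] S/NP   >
    [0,1] "a" : (S/NP)/(S/PP)
    [1,2] "clearly" : S/PP
  [2,3] "ate" : NP

S/NP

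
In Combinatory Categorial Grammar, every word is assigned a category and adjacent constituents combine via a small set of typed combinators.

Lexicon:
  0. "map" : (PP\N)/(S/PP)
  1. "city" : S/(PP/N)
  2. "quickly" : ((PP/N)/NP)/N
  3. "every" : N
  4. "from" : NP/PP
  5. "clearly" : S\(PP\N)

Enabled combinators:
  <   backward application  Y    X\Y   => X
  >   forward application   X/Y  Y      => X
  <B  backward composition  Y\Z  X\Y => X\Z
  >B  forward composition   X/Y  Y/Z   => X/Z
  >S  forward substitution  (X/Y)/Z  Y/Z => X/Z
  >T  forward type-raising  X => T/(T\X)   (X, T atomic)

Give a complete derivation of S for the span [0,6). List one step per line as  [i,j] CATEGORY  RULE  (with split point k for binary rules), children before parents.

[0,1] (PP\N)/(S/PP)  lex  "map"
[1,2] S/(PP/N)  lex  "city"
[2,3] ((PP/N)/NP)/N  lex  "quickly"
[3,4] N  lex  "every"
[2,4] (PP/N)/NP  >  k=3
[1,4] S/NP  >B  k=2
[4,5] NP/PP  lex  "from"
[1,5] S/PP  >B  k=4
[0,5] PP\N  >  k=1
[5,6] S\(PP\N)  lex  "clearly"
[0,6] S  <  k=5

[0,6] S   <
  [0,5] PP\N   >
    [0,1] "map" : (PP\N)/(S/PP)
    [1,5] S/PP   >B
      [1,4] S/NP   >B
        [1,2] "city" : S/(PP/N)
        [2,4] (PP/N)/NP   >
          [2,3] "quickly" : ((PP/N)/NP)/N
          [3,4] "every" : N
      [4,5] "from" : NP/PP
  [5,6] "clearly" : S\(PP\N)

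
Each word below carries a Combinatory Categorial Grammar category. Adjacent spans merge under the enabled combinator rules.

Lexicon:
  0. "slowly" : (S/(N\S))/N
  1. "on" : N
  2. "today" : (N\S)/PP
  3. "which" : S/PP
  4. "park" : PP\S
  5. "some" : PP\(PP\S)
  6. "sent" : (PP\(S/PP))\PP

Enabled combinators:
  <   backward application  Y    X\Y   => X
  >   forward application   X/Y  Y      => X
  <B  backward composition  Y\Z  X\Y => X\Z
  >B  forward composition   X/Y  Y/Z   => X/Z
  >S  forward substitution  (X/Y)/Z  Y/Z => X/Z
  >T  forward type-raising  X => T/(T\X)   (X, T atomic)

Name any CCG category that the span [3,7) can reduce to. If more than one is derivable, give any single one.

PP

[0,7] S   >
  [0,3] S/PP   >B
    [0,2] S/(N\S)   >
      [0,1] "slowly" : (S/(N\S))/N
      [1,2] "on" : N
    [2,3] "today" : (N\S)/PP
  [3,7] PP   <
    [3,4] "which" : S/PP
    [4,7] PP\(S/PP)   <
      [4,6] PP   <
        [4,5] "park" : PP\S
        [5,6] "some" : PP\(PP\S)
      [6,7] "sent" : (PP\(S/PP))\PP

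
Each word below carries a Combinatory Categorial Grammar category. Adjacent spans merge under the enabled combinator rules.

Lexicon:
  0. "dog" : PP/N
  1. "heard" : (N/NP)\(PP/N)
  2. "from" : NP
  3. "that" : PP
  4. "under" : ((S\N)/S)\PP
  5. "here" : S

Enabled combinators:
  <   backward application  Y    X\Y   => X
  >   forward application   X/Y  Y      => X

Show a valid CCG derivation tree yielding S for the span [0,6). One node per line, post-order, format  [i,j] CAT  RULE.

[0,1] PP/N  lex  "dog"
[1,2] (N/NP)\(PP/N)  lex  "heard"
[0,2] N/NP  <  k=1
[2,3] NP  lex  "from"
[0,3] N  >  k=2
[3,4] PP  lex  "that"
[4,5] ((S\N)/S)\PP  lex  "under"
[3,5] (S\N)/S  <  k=4
[5,6] S  lex  "here"
[3,6] S\N  >  k=5
[0,6] S  <  k=3

[0,6] S   <
  [0,3] N   >
    [0,2] N/NP   <
      [0,1] "dog" : PP/N
      [1,2] "heard" : (N/NP)\(PP/N)
    [2,3] "from" : NP
  [3,6] S\N   >
    [3,5] (S\N)/S   <
      [3,4] "that" : PP
      [4,5] "under" : ((S\N)/S)\PP
    [5,6] "here" : S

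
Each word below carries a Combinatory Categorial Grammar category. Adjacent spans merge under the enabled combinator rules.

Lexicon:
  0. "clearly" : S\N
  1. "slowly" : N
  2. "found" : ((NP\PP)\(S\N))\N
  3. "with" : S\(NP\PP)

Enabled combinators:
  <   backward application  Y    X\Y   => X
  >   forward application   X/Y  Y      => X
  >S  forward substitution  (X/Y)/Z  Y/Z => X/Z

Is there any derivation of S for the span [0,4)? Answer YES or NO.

YES

[0,4] S   <
  [0,3] NP\PP   <
    [0,1] "clearly" : S\N
    [1,3] (NP\PP)\(S\N)   <
      [1,2] "slowly" : N
      [2,3] "found" : ((NP\PP)\(S\N))\N
  [3,4] "with" : S\(NP\PP)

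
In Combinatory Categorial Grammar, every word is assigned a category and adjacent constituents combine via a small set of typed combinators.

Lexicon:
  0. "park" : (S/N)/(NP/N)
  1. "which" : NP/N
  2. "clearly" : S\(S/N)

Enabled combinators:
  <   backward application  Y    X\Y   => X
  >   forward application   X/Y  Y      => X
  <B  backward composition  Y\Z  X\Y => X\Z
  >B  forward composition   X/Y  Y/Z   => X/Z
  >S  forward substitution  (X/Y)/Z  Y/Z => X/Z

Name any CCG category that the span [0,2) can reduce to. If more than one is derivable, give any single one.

[0,3] S   <
  [0,2] S/N   >
    [0,1] "park" : (S/N)/(NP/N)
    [1,2] "which" : NP/N
  [2,3] "clearly" : S\(S/N)

S/N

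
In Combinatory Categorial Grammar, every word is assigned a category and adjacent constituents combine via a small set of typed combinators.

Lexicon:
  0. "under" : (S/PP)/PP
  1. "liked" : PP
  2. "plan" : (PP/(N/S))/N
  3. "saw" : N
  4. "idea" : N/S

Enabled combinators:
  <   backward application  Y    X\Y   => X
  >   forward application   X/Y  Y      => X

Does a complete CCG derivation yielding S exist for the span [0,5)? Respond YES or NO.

[0,5] S   >
  [0,2] S/PP   >
    [0,1] "under" : (S/PP)/PP
    [1,2] "liked" : PP
  [2,5] PP   >
    [2,4] PP/(N/S)   >
      [2,3] "plan" : (PP/(N/S))/N
      [3,4] "saw" : N
    [4,5] "idea" : N/S

YES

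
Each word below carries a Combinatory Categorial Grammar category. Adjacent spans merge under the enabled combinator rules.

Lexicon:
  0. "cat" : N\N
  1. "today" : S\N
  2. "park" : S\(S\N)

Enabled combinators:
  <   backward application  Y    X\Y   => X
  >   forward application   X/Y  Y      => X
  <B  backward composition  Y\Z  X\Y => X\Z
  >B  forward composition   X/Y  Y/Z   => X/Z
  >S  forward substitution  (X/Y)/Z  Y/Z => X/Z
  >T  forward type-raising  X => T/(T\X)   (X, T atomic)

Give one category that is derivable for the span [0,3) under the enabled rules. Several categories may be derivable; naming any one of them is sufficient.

S

[0,3] S   <
  [0,2] S\N   <B
    [0,1] "cat" : N\N
    [1,2] "today" : S\N
  [2,3] "park" : S\(S\N)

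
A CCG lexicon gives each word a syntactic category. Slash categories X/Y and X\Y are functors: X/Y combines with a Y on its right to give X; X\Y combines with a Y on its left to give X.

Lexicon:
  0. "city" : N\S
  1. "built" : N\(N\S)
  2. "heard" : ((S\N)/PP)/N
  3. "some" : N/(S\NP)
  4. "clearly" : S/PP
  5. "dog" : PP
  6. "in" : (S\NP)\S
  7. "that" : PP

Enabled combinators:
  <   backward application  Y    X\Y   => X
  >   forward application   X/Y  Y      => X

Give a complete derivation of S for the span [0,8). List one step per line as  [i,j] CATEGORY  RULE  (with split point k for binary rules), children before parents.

[0,8] S   <
  [0,2] N   <
    [0,1] "city" : N\S
    [1,2] "built" : N\(N\S)
  [2,8] S\N   >
    [2,7] (S\N)/PP   >
      [2,3] "heard" : ((S\N)/PP)/N
      [3,7] N   >
        [3,4] "some" : N/(S\NP)
        [4,7] S\NP   <
          [4,6] S   >
            [4,5] "clearly" : S/PP
            [5,6] "dog" : PP
          [6,7] "in" : (S\NP)\S
    [7,8] "that" : PP

[0,1] N\S  lex  "city"
[1,2] N\(N\S)  lex  "built"
[0,2] N  <  k=1
[2,3] ((S\N)/PP)/N  lex  "heard"
[3,4] N/(S\NP)  lex  "some"
[4,5] S/PP  lex  "clearly"
[5,6] PP  lex  "dog"
[4,6] S  >  k=5
[6,7] (S\NP)\S  lex  "in"
[4,7] S\NP  <  k=6
[3,7] N  >  k=4
[2,7] (S\N)/PP  >  k=3
[7,8] PP  lex  "that"
[2,8] S\N  >  k=7
[0,8] S  <  k=2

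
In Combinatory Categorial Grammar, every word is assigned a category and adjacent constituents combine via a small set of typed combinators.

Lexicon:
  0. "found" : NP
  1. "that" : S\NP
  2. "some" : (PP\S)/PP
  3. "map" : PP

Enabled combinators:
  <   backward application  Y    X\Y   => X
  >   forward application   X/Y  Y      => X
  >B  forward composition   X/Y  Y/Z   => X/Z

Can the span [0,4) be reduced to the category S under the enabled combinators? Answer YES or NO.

NP S\NP (PP\S)/PP PP
CKY chart[0,4] = {PP}; S ∉ chart

NO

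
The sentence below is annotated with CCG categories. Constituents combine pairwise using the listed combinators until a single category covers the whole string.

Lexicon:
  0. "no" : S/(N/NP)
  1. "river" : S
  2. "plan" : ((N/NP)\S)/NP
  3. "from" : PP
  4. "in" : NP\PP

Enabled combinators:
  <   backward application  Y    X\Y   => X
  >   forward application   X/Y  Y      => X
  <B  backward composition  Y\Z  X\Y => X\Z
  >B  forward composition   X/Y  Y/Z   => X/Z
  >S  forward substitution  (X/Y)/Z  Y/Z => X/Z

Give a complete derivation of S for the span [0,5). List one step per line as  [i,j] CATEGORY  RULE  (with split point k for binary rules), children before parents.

[0,1] S/(N/NP)  lex  "no"
[1,2] S  lex  "river"
[2,3] ((N/NP)\S)/NP  lex  "plan"
[3,4] PP  lex  "from"
[4,5] NP\PP  lex  "in"
[3,5] NP  <  k=4
[2,5] (N/NP)\S  >  k=3
[1,5] N/NP  <  k=2
[0,5] S  >  k=1

[0,5] S   >
  [0,1] "no" : S/(N/NP)
  [1,5] N/NP   <
    [1,2] "river" : S
    [2,5] (N/NP)\S   >
      [2,3] "plan" : ((N/NP)\S)/NP
      [3,5] NP   <
        [3,4] "from" : PP
        [4,5] "in" : NP\PP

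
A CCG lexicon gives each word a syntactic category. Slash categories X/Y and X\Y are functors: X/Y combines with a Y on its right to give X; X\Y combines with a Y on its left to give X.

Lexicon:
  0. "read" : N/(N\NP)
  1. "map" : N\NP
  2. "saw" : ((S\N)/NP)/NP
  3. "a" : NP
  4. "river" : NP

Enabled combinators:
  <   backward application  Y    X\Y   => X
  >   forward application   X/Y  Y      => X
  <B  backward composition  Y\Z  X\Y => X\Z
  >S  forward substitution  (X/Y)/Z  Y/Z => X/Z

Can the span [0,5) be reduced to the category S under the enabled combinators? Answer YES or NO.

[0,5] S   <
  [0,2] N   >
    [0,1] "read" : N/(N\NP)
    [1,2] "map" : N\NP
  [2,5] S\N   >
    [2,4] (S\N)/NP   >
      [2,3] "saw" : ((S\N)/NP)/NP
      [3,4] "a" : NP
    [4,5] "river" : NP

YES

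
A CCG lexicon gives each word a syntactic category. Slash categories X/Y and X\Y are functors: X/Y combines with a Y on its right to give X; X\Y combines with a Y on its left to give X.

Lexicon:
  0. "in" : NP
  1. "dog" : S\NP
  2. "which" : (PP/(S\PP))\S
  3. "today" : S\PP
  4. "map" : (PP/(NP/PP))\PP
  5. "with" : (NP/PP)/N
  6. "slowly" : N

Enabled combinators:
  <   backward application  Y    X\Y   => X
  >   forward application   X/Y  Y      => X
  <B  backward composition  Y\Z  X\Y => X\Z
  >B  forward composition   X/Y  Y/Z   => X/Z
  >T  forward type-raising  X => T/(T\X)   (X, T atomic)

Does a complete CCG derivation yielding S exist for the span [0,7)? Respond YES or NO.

NO

NP S\NP (PP/(S\PP))\S S\PP (PP/(NP/PP))\PP (NP/PP)/N N
CKY chart[0,7] = {N/(N\PP), NP/(NP\PP), PP, PP/(N\N), PP/(PP\PP), S/(S\PP)}; S ∉ chart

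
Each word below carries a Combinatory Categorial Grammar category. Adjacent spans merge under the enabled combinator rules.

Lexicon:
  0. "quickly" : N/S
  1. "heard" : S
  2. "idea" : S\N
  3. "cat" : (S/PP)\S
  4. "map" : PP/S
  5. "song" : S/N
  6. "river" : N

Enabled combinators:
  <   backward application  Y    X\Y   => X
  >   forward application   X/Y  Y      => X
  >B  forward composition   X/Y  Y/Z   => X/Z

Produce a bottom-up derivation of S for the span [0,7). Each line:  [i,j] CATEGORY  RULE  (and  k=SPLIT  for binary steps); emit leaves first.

[0,1] N/S  lex  "quickly"
[1,2] S  lex  "heard"
[0,2] N  >  k=1
[2,3] S\N  lex  "idea"
[0,3] S  <  k=2
[3,4] (S/PP)\S  lex  "cat"
[0,4] S/PP  <  k=3
[4,5] PP/S  lex  "map"
[5,6] S/N  lex  "song"
[4,6] PP/N  >B  k=5
[6,7] N  lex  "river"
[4,7] PP  >  k=6
[0,7] S  >  k=4

[0,7] S   >
  [0,4] S/PP   <
    [0,3] S   <
      [0,2] N   >
        [0,1] "quickly" : N/S
        [1,2] "heard" : S
      [2,3] "idea" : S\N
    [3,4] "cat" : (S/PP)\S
  [4,7] PP   >
    [4,6] PP/N   >B
      [4,5] "map" : PP/S
      [5,6] "song" : S/N
    [6,7] "river" : N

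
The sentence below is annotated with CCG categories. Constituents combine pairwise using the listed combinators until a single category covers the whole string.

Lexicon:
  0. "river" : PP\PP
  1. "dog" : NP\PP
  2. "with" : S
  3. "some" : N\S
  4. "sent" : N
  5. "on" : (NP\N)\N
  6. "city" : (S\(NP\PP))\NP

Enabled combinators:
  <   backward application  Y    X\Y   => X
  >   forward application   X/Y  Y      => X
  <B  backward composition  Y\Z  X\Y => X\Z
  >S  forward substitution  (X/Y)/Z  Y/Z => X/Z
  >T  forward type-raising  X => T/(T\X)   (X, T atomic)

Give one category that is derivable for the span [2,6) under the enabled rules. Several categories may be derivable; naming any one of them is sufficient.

NP

[0,7] S   <
  [0,2] NP\PP   <B
    [0,1] "river" : PP\PP
    [1,2] "dog" : NP\PP
  [2,7] S\(NP\PP)   <
    [2,6] NP   <
      [2,3] "with" : S
      [3,6] NP\S   <B
        [3,4] "some" : N\S
        [4,6] NP\N   <
          [4,5] "sent" : N
          [5,6] "on" : (NP\N)\N
    [6,7] "city" : (S\(NP\PP))\NP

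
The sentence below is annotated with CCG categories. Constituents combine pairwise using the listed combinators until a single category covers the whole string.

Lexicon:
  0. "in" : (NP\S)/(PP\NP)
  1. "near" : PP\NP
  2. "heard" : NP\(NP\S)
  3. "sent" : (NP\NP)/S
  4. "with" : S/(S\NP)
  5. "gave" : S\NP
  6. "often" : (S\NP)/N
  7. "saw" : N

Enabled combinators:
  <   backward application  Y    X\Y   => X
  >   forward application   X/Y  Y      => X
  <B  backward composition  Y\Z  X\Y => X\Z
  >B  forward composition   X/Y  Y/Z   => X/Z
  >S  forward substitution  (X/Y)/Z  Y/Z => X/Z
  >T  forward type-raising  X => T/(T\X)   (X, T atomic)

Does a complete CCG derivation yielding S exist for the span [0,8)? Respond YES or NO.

YES

[0,8] S   <
  [0,3] NP   <
    [0,2] NP\S   >
      [0,1] "in" : (NP\S)/(PP\NP)
      [1,2] "near" : PP\NP
    [2,3] "heard" : NP\(NP\S)
  [3,8] S\NP   <B
    [3,6] NP\NP   >
      [3,4] "sent" : (NP\NP)/S
      [4,6] S   >
        [4,5] "with" : S/(S\NP)
        [5,6] "gave" : S\NP
    [6,8] S\NP   >
      [6,7] "often" : (S\NP)/N
      [7,8] "saw" : N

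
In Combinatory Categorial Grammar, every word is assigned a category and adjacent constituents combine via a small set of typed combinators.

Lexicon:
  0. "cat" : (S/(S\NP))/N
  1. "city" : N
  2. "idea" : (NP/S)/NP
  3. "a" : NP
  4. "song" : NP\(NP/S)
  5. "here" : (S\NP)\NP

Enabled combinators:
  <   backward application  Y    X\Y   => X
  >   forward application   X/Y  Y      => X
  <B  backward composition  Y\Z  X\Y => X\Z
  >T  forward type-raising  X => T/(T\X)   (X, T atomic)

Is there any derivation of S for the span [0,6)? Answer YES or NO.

YES

[0,6] S   >
  [0,2] S/(S\NP)   >
    [0,1] "cat" : (S/(S\NP))/N
    [1,2] "city" : N
  [2,6] S\NP   <
    [2,5] NP   <
      [2,4] NP/S   >
        [2,3] "idea" : (NP/S)/NP
        [3,4] "a" : NP
      [4,5] "song" : NP\(NP/S)
    [5,6] "here" : (S\NP)\NP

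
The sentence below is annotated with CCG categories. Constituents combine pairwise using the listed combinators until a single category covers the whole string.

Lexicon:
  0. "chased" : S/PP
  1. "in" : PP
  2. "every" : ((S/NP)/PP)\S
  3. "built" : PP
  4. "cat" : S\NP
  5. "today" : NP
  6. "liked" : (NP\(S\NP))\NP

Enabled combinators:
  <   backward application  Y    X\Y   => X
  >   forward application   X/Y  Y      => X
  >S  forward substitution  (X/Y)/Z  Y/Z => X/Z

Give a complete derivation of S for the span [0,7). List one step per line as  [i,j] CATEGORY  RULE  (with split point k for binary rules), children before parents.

[0,1] S/PP  lex  "chased"
[1,2] PP  lex  "in"
[0,2] S  >  k=1
[2,3] ((S/NP)/PP)\S  lex  "every"
[0,3] (S/NP)/PP  <  k=2
[3,4] PP  lex  "built"
[0,4] S/NP  >  k=3
[4,5] S\NP  lex  "cat"
[5,6] NP  lex  "today"
[6,7] (NP\(S\NP))\NP  lex  "liked"
[5,7] NP\(S\NP)  <  k=6
[4,7] NP  <  k=5
[0,7] S  >  k=4

[0,7] S   >
  [0,4] S/NP   >
    [0,3] (S/NP)/PP   <
      [0,2] S   >
        [0,1] "chased" : S/PP
        [1,2] "in" : PP
      [2,3] "every" : ((S/NP)/PP)\S
    [3,4] "built" : PP
  [4,7] NP   <
    [4,5] "cat" : S\NP
    [5,7] NP\(S\NP)   <
      [5,6] "today" : NP
      [6,7] "liked" : (NP\(S\NP))\NP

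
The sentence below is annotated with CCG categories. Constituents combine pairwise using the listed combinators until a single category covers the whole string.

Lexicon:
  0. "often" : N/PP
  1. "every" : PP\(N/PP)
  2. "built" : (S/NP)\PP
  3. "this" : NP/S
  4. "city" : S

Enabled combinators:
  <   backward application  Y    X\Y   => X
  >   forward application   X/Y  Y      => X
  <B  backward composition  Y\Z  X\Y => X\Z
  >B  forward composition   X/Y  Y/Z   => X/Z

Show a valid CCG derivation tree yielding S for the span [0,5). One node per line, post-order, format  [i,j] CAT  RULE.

[0,1] N/PP  lex  "often"
[1,2] PP\(N/PP)  lex  "every"
[0,2] PP  <  k=1
[2,3] (S/NP)\PP  lex  "built"
[0,3] S/NP  <  k=2
[3,4] NP/S  lex  "this"
[4,5] S  lex  "city"
[3,5] NP  >  k=4
[0,5] S  >  k=3

[0,5] S   >
  [0,3] S/NP   <
    [0,2] PP   <
      [0,1] "often" : N/PP
      [1,2] "every" : PP\(N/PP)
    [2,3] "built" : (S/NP)\PP
  [3,5] NP   >
    [3,4] "this" : NP/S
    [4,5] "city" : S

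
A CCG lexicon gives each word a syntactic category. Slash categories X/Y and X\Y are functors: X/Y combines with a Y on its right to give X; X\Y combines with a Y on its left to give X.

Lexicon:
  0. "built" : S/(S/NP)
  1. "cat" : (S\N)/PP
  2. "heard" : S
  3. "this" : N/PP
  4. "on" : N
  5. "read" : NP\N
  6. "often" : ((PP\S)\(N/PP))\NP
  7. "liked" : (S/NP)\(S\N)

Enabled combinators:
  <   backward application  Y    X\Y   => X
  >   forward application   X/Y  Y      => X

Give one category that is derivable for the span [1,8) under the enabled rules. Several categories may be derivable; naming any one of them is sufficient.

[0,8] S   >
  [0,1] "built" : S/(S/NP)
  [1,8] S/NP   <
    [1,7] S\N   >
      [1,2] "cat" : (S\N)/PP
      [2,7] PP   <
        [2,3] "heard" : S
        [3,7] PP\S   <
          [3,4] "this" : N/PP
          [4,7] (PP\S)\(N/PP)   <
            [4,6] NP   <
              [4,5] "on" : N
              [5,6] "read" : NP\N
            [6,7] "often" : ((PP\S)\(N/PP))\NP
    [7,8] "liked" : (S/NP)\(S\N)

S/NP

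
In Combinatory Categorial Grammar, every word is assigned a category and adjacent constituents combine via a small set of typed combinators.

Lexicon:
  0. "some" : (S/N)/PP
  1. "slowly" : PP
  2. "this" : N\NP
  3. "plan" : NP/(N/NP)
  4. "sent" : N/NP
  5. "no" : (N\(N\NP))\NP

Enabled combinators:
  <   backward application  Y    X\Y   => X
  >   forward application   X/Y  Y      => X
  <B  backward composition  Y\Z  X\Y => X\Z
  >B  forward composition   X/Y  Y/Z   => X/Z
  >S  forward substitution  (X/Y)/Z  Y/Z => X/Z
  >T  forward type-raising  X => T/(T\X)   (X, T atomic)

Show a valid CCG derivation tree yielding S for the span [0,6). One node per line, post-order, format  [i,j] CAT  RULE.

[0,1] (S/N)/PP  lex  "some"
[1,2] PP  lex  "slowly"
[0,2] S/N  >  k=1
[2,3] N\NP  lex  "this"
[3,4] NP/(N/NP)  lex  "plan"
[4,5] N/NP  lex  "sent"
[3,5] NP  >  k=4
[5,6] (N\(N\NP))\NP  lex  "no"
[3,6] N\(N\NP)  <  k=5
[2,6] N  <  k=3
[0,6] S  >  k=2

[0,6] S   >
  [0,2] S/N   >
    [0,1] "some" : (S/N)/PP
    [1,2] "slowly" : PP
  [2,6] N   <
    [2,3] "this" : N\NP
    [3,6] N\(N\NP)   <
      [3,5] NP   >
        [3,4] "plan" : NP/(N/NP)
        [4,5] "sent" : N/NP
      [5,6] "no" : (N\(N\NP))\NP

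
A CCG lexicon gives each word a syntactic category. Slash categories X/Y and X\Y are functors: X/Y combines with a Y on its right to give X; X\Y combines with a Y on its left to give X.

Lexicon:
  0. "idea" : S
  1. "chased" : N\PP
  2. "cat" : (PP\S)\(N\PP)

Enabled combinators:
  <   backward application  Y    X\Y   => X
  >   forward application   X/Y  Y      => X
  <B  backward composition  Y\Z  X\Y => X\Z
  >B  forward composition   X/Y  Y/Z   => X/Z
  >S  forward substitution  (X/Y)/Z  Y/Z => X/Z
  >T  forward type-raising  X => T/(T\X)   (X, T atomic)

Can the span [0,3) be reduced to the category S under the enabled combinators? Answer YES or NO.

S N\PP (PP\S)\(N\PP)
CKY chart[0,3] = {N/(N\PP), NP/(NP\PP), PP, PP/(PP\PP), S/(S\PP)}; S ∉ chart

NO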